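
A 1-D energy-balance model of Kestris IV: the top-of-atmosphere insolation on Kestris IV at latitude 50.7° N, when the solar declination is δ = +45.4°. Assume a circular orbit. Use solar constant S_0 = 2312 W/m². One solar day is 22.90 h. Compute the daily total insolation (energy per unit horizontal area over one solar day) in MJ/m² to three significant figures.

cos h₀ = −tan(+50.7°) tan(+45.400°) = -1.2389 ≤ −1 ⇒ polar day, h₀ = π.
Bracket: h₀ sin ϕ sin δ + cos ϕ cos δ sin h₀ = 3.1416×0.77384×0.71203 + 0.63338×0.70215×0.00000 = 1.731013 + 0.000000 = 1.731013.
Q̄ = (S_0/π) × [bracket] = (2312/π) × 1.731013 = 1273.9 W/m².
Daily total = Q̄ × 22.90 h × 3600 s/h = 1273.9 × 22.90 × 3600 / 10⁶ = 105.0 MJ/m².

105 MJ/m²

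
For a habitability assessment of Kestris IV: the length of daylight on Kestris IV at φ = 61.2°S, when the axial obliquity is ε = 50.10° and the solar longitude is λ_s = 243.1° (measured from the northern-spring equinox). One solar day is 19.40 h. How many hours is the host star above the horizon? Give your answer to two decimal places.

Solar declination: sin δ = sin ε · sin λ_s = sin 50.10° × sin 243.1° = -0.68416, so δ = -43.169°.
Sunrise equation: cos H₀ = −tan φ · tan δ = -1.7063 ≤ −1, so the host star never sets (polar day) and H₀ = π.
Daylight = 2H₀/(2π) × 19.40 h = (3.1416/π) × 19.40 = 19.40 h.

19.40 h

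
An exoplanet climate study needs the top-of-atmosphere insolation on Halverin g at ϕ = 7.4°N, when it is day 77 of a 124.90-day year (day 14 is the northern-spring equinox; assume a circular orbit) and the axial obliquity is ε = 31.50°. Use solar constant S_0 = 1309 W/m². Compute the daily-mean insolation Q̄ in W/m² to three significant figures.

Q̄ ≈ 412 W/m²

Solar longitude: L_s = 360° × (77 − 14)/124.90 = 181.585°.
sin δ = sin 31.50° × sin 181.585° = -0.01445, so δ = -0.828°.
cos h₀ = −tan(+7.4°) tan(-0.828°) = 0.0019, h₀ = 1.5689 rad.
Bracket: h₀ sin ϕ sin δ + cos ϕ cos δ sin h₀ = 1.5689×0.12880×-0.01445 + 0.99167×0.99990×1.00000 = -0.002920 + 0.991571 = 0.988651.
Q̄ = (S_0/π) × [bracket] = (1309/π) × 0.988651 = 411.9 W/m².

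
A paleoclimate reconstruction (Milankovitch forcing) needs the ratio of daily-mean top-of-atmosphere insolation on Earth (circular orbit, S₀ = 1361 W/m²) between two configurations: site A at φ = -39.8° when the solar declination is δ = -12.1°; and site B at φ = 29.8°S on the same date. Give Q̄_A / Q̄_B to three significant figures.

— Configuration A (φ=-39.8°):
cos H₀ = −tan(-39.8°) tan(-12.100°) = -0.1786, H₀ = 1.7504 rad.
Bracket: H₀ sin φ sin δ + cos φ cos δ sin H₀ = 1.7504×-0.64011×-0.20962 + 0.76828×0.97778×0.98392 = 0.234868 + 0.739129 = 0.973997.
Q̄ = (S₀/π) × [bracket] = (1361/π) × 0.973997 = 421.95 W/m².
— Configuration B (φ=-29.8°):
cos H₀ = −tan(-29.8°) tan(-12.100°) = -0.1228, H₀ = 1.6939 rad.
Bracket: H₀ sin φ sin δ + cos φ cos δ sin H₀ = 1.6939×-0.49697×-0.20962 + 0.86777×0.97778×0.99243 = 0.176462 + 0.842065 = 1.018527.
Q̄ = (S₀/π) × [bracket] = (1361/π) × 1.018527 = 441.25 W/m².
Ratio Q̄_A / Q̄_B = 421.95 / 441.25 = 0.9563.

Q̄_A / Q̄_B ≈ 0.956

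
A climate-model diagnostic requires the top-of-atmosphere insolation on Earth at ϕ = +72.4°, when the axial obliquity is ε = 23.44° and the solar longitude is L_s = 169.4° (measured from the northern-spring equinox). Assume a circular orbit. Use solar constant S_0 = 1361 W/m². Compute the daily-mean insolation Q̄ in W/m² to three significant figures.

Q̄ ≈ 182 W/m²

Solar declination: sin δ = sin ε · sin L_s = sin 23.44° × sin 169.4° = 0.07317, so δ = +4.196°.
cos h₀ = −tan(+72.4°) tan(+4.196°) = -0.2313, h₀ = 1.8042 rad.
Bracket: h₀ sin ϕ sin δ + cos ϕ cos δ sin h₀ = 1.8042×0.95319×0.07317 + 0.30237×0.99732×0.97288 = 0.125834 + 0.293381 = 0.419215.
Q̄ = (S_0/π) × [bracket] = (1361/π) × 0.419215 = 181.6 W/m².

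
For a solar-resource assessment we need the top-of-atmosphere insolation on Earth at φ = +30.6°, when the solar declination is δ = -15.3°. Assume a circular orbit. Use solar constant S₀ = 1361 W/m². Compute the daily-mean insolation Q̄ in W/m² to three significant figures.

Q̄ ≈ 273 W/m²

cos H₀ = −tan(+30.6°) tan(-15.300°) = 0.1618, H₀ = 1.4083 rad.
Bracket: H₀ sin φ sin δ + cos φ cos δ sin H₀ = 1.4083×0.50904×-0.26387 + 0.86074×0.96456×0.98683 = -0.189163 + 0.819301 = 0.630138.
Q̄ = (S₀/π) × [bracket] = (1361/π) × 0.630138 = 273.0 W/m².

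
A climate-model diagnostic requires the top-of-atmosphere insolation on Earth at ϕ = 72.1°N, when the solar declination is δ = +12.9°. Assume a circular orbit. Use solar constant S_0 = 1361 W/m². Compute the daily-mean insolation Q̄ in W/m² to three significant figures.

cos h₀ = −tan(+72.1°) tan(+12.900°) = -0.7091, h₀ = 2.3590 rad.
Bracket: h₀ sin ϕ sin δ + cos ϕ cos δ sin h₀ = 2.3590×0.95159×0.22325 + 0.30736×0.97476×0.70512 = 0.501152 + 0.211256 = 0.712408.
Q̄ = (S_0/π) × [bracket] = (1361/π) × 0.712408 = 308.6 W/m².

Q̄ ≈ 309 W/m²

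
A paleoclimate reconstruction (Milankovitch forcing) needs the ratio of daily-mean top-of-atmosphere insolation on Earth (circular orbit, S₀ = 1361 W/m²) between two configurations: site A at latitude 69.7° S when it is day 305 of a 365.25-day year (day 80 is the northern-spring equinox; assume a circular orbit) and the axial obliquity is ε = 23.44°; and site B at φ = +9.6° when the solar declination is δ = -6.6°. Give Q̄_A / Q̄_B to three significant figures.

— Configuration A (φ=-69.7°):
Solar longitude: λ_s = 360° × (305 − 80)/365.25 = 221.766°.
sin δ = sin 23.44° × sin 221.766° = -0.26496, so δ = -15.365°.
cos H₀ = −tan(-69.7°) tan(-15.365°) = -0.7428, H₀ = 2.4081 rad.
Bracket: H₀ sin φ sin δ + cos φ cos δ sin H₀ = 2.4081×-0.93789×-0.26496 + 0.34694×0.96426×0.66947 = 0.598421 + 0.223965 = 0.822386.
Q̄ = (S₀/π) × [bracket] = (1361/π) × 0.822386 = 356.27 W/m².
— Configuration B (φ=+9.6°):
cos H₀ = −tan(+9.6°) tan(-6.600°) = 0.0196, H₀ = 1.5512 rad.
Bracket: H₀ sin φ sin δ + cos φ cos δ sin H₀ = 1.5512×0.16677×-0.11494 + 0.98600×0.99337×0.99981 = -0.029734 + 0.979277 = 0.949543.
Q̄ = (S₀/π) × [bracket] = (1361/π) × 0.949543 = 411.36 W/m².
Ratio Q̄_A / Q̄_B = 356.27 / 411.36 = 0.8661.

Q̄_A / Q̄_B ≈ 0.866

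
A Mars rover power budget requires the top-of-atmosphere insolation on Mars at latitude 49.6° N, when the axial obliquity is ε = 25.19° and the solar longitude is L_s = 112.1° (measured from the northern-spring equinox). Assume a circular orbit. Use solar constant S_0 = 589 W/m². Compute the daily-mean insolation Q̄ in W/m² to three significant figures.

Solar declination: sin δ = sin ε · sin L_s = sin 25.19° × sin 112.1° = 0.39435, so δ = +23.225°.
cos h₀ = −tan(+49.6°) tan(+23.225°) = -0.5042, h₀ = 2.0993 rad.
Bracket: h₀ sin ϕ sin δ + cos ϕ cos δ sin h₀ = 2.0993×0.76154×0.39435 + 0.64812×0.91896×0.86357 = 0.630448 + 0.514339 = 1.144787.
Q̄ = (S_0/π) × [bracket] = (589/π) × 1.144787 = 214.6 W/m².

Q̄ ≈ 215 W/m²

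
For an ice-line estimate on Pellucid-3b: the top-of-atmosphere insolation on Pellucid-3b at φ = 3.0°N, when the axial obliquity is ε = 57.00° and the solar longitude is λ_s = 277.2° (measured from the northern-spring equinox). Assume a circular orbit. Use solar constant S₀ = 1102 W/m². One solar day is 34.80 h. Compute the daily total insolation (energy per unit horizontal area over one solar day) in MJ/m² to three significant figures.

21.4 MJ/m²

Solar declination: sin δ = sin ε · sin λ_s = sin 57.00° × sin 277.2° = -0.83206, so δ = -56.311°.
cos H₀ = −tan(+3.0°) tan(-56.311°) = 0.0786, H₀ = 1.4921 rad.
Bracket: H₀ sin φ sin δ + cos φ cos δ sin H₀ = 1.4921×0.05234×-0.83206 + 0.99863×0.55469×0.99691 = -0.064981 + 0.552218 = 0.487237.
Q̄ = (S₀/π) × [bracket] = (1102/π) × 0.487237 = 170.91 W/m².
Daily total = Q̄ × 34.80 h × 3600 s/h = 170.91 × 34.80 × 3600 / 10⁶ = 21.41 MJ/m².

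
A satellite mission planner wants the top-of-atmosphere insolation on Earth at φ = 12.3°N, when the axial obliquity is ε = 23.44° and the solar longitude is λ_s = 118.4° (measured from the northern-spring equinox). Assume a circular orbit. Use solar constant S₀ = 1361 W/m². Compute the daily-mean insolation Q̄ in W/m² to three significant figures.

Q̄ ≈ 449 W/m²

Solar declination: sin δ = sin ε · sin λ_s = sin 23.44° × sin 118.4° = 0.34991, so δ = +20.482°.
cos H₀ = −tan(+12.3°) tan(+20.482°) = -0.0814, H₀ = 1.6523 rad.
Bracket: H₀ sin φ sin δ + cos φ cos δ sin H₀ = 1.6523×0.21303×0.34991 + 0.97705×0.93678×0.99668 = 0.123165 + 0.912242 = 1.035407.
Q̄ = (S₀/π) × [bracket] = (1361/π) × 1.035407 = 448.6 W/m².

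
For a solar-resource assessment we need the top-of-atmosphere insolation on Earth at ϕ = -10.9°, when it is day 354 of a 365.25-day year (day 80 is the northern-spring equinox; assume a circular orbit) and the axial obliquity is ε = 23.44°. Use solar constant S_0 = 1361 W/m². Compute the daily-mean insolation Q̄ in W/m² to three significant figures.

Q̄ ≈ 443 W/m²

Solar longitude: L_s = 360° × (354 − 80)/365.25 = 270.062°.
sin δ = sin 23.44° × sin 270.062° = -0.39779, so δ = -23.440°.
cos h₀ = −tan(-10.9°) tan(-23.440°) = -0.0835, h₀ = 1.6544 rad.
Bracket: h₀ sin ϕ sin δ + cos ϕ cos δ sin h₀ = 1.6544×-0.18910×-0.39779 + 0.98196×0.91748×0.99651 = 0.124447 + 0.897784 = 1.022231.
Q̄ = (S_0/π) × [bracket] = (1361/π) × 1.022231 = 442.9 W/m².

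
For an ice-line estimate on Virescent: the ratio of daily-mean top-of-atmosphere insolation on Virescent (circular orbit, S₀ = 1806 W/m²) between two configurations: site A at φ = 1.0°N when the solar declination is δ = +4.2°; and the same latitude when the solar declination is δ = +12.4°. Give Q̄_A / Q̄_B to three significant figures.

— Configuration A (φ=+1.0°):
cos H₀ = −tan(+1.0°) tan(+4.200°) = -0.0013, H₀ = 1.5721 rad.
Bracket: H₀ sin φ sin δ + cos φ cos δ sin H₀ = 1.5721×0.01745×0.07324 + 0.99985×0.99731×1.00000 = 0.002009 + 0.997160 = 0.999169.
Q̄ = (S₀/π) × [bracket] = (1806/π) × 0.999169 = 574.39 W/m².
— Configuration B (φ=+1.0°):
cos H₀ = −tan(+1.0°) tan(+12.400°) = -0.0038, H₀ = 1.5746 rad.
Bracket: H₀ sin φ sin δ + cos φ cos δ sin H₀ = 1.5746×0.01745×0.21474 + 0.99985×0.97667×0.99999 = 0.005900 + 0.976514 = 0.982414.
Q̄ = (S₀/π) × [bracket] = (1806/π) × 0.982414 = 564.76 W/m².
Ratio Q̄_A / Q̄_B = 574.39 / 564.76 = 1.017.

Q̄_A / Q̄_B ≈ 1.02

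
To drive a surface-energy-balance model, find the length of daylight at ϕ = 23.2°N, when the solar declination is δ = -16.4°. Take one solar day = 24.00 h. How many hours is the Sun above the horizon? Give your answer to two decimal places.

11.03 h

cos h₀ = −tan ϕ · tan δ = −tan(+23.2°) × tan(-16.400°) = 0.1261, so h₀ = 1.4443 rad = 82.75°.
Daylight = 2h₀/(2π) × 24.00 h = (1.4443/π) × 24.00 = 11.03 h.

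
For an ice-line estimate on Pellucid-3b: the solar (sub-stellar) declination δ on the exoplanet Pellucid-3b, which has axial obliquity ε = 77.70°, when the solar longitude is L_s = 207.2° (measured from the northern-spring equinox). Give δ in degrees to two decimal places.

sin δ = sin ε · sin L_s = sin 77.70° × sin 207.2° = -0.446606.
δ = arcsin(-0.446606) = -26.53°.

δ = -26.53°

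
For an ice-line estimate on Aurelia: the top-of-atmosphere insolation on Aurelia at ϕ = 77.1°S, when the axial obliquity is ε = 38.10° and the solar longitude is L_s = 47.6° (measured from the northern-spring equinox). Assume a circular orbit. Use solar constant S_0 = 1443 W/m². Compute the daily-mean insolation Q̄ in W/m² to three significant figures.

Q̄ ≈ 0.00 W/m²

Solar declination: sin δ = sin ε · sin L_s = sin 38.10° × sin 47.6° = 0.45565, so δ = +27.107°.
cos h₀ = −tan(-77.1°) tan(+27.107°) = 2.2350 ≥ 1 ⇒ polar night, h₀ = 0 and Q̄ = 0.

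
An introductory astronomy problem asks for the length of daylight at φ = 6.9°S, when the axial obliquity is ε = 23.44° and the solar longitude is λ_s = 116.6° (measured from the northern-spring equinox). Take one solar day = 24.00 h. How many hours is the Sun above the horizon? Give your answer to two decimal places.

11.65 h

Solar declination: sin δ = sin ε · sin λ_s = sin 23.44° × sin 116.6° = 0.35568, so δ = +20.835°.
cos H₀ = −tan φ · tan δ = −tan(-6.9°) × tan(+20.835°) = 0.0461, so H₀ = 1.5247 rad = 87.36°.
Daylight = 2H₀/(2π) × 24.00 h = (1.5247/π) × 24.00 = 11.65 h.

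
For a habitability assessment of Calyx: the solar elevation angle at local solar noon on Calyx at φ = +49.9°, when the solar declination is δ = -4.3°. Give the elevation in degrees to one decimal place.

At local noon the hour angle is zero, so the zenith angle equals |φ − δ| = |+49.9° − (-4.300°)| = 54.200°.
Elevation = 90° − 54.200° = 35.8°.

35.8°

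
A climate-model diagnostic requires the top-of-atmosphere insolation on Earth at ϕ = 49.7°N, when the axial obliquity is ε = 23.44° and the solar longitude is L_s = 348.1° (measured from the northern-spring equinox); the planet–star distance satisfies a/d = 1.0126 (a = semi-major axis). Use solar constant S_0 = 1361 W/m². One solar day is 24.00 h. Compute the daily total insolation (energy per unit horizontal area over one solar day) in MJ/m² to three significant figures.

Solar declination: sin δ = sin ε · sin L_s = sin 23.44° × sin 348.1° = -0.08203, so δ = -4.705°.
cos h₀ = −tan(+49.7°) tan(-4.705°) = 0.0970, h₀ = 1.4736 rad.
Bracket: h₀ sin ϕ sin δ + cos ϕ cos δ sin h₀ = 1.4736×0.76267×-0.08203 + 0.64679×0.99663×0.99528 = -0.092191 + 0.641568 = 0.549377.
Inverse-square distance factor (a/d)² = 1.0126² = 1.025359.
Q̄ = (S_0/π) × 1.025359 × [bracket] = (1361/π) × 1.025359 × 0.549377 = 244.04 W/m².
Daily total = Q̄ × 24.00 h × 3600 s/h = 244.04 × 24.00 × 3600 / 10⁶ = 21.09 MJ/m².

21.1 MJ/m²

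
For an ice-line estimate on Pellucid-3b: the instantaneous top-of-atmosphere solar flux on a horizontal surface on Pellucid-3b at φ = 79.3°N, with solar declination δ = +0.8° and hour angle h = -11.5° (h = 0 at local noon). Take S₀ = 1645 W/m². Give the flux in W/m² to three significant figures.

cos θ_z = sin φ sin δ + cos φ cos δ cos h = 0.013719 + 0.181922 = 0.195641.
Flux = S₀ · cos θ_z = 1645 × 0.195641 = 321.8 W/m².

322 W/m²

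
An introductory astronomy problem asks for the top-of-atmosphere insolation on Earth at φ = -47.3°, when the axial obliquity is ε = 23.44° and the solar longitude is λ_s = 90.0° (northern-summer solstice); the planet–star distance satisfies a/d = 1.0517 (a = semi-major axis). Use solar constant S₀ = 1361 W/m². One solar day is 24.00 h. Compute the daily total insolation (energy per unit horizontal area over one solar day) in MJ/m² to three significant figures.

Solar declination: sin δ = sin ε · sin λ_s = sin 23.44° × sin 90.0° = 0.39779, so δ = +23.440°.
cos H₀ = −tan(-47.3°) tan(+23.440°) = 0.4699, H₀ = 1.0817 rad.
Bracket: H₀ sin φ sin δ + cos φ cos δ sin H₀ = 1.0817×-0.73491×0.39779 + 0.67816×0.91748×0.88274 = -0.316224 + 0.549239 = 0.233015.
Inverse-square distance factor (a/d)² = 1.0517² = 1.106073.
Q̄ = (S₀/π) × 1.106073 × [bracket] = (1361/π) × 1.106073 × 0.233015 = 111.65 W/m².
Daily total = Q̄ × 24.00 h × 3600 s/h = 111.65 × 24.00 × 3600 / 10⁶ = 9.647 MJ/m².

9.65 MJ/m²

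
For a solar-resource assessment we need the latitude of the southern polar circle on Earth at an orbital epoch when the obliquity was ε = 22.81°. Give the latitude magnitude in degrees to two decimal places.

The polar circle is the lowest latitude that experiences at least one full rotation of continuous darkness at the northern-summer solstice; it lies at |φ| = 90° − ε = 90° − 22.81° = 67.19°.

67.19°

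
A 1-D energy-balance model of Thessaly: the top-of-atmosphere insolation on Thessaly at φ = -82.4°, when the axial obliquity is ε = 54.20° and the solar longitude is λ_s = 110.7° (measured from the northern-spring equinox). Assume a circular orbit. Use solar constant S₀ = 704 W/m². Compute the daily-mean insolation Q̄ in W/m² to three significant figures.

Q̄ ≈ 0.00 W/m²

Solar declination: sin δ = sin ε · sin λ_s = sin 54.20° × sin 110.7° = 0.75870, so δ = +49.350°.
cos H₀ = −tan(-82.4°) tan(+49.350°) = 8.7288 ≥ 1 ⇒ polar night, H₀ = 0 and Q̄ = 0.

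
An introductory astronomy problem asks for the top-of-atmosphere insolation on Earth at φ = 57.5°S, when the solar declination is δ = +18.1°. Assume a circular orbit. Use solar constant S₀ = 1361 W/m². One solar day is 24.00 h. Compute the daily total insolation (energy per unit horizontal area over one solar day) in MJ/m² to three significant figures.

6.29 MJ/m²

cos H₀ = −tan(-57.5°) tan(+18.100°) = 0.5131, H₀ = 1.0321 rad.
Bracket: H₀ sin φ sin δ + cos φ cos δ sin H₀ = 1.0321×-0.84339×0.31068 + 0.53730×0.95052×0.85836 = -0.270435 + 0.438377 = 0.167942.
Q̄ = (S₀/π) × [bracket] = (1361/π) × 0.167942 = 72.756 W/m².
Daily total = Q̄ × 24.00 h × 3600 s/h = 72.756 × 24.00 × 3600 / 10⁶ = 6.286 MJ/m².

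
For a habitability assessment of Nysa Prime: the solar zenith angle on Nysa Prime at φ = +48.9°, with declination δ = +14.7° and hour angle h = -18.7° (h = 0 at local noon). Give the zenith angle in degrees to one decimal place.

cos θ_z = sin φ sin δ + cos φ cos δ cos h = 0.191223 + 0.602291 = 0.793514.
θ_z = arccos(0.793514) = 37.5°.

θ_z = 37.5°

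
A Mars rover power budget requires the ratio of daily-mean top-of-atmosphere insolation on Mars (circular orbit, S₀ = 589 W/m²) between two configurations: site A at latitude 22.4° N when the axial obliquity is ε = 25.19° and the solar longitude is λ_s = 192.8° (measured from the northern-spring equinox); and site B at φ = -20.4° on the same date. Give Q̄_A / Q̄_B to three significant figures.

Q̄_A / Q̄_B ≈ 0.878

— Configuration A (φ=+22.4°):
Solar declination: sin δ = sin ε · sin λ_s = sin 25.19° × sin 192.8° = -0.09430, so δ = -5.411°.
cos H₀ = −tan(+22.4°) tan(-5.411°) = 0.0390, H₀ = 1.5317 rad.
Bracket: H₀ sin φ sin δ + cos φ cos δ sin H₀ = 1.5317×0.38107×-0.09430 + 0.92455×0.99554×0.99924 = -0.055041 + 0.919727 = 0.864686.
Q̄ = (S₀/π) × [bracket] = (589/π) × 0.864686 = 162.12 W/m².
— Configuration B (φ=-20.4°):
cos H₀ = −tan(-20.4°) tan(-5.411°) = -0.0352, H₀ = 1.6060 rad.
Bracket: H₀ sin φ sin δ + cos φ cos δ sin H₀ = 1.6060×-0.34857×-0.09430 + 0.93728×0.99554×0.99938 = 0.052789 + 0.932521 = 0.985310.
Q̄ = (S₀/π) × [bracket] = (589/π) × 0.985310 = 184.73 W/m².
Ratio Q̄_A / Q̄_B = 162.12 / 184.73 = 0.8776.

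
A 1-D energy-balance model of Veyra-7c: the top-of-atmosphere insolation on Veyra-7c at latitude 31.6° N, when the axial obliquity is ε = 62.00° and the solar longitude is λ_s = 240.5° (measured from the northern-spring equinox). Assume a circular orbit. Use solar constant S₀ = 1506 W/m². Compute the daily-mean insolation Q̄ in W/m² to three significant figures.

Solar declination: sin δ = sin ε · sin λ_s = sin 62.00° × sin 240.5° = -0.76848, so δ = -50.217°.
cos H₀ = −tan(+31.6°) tan(-50.217°) = 0.7388, H₀ = 0.7394 rad.
Bracket: H₀ sin φ sin δ + cos φ cos δ sin H₀ = 0.7394×0.52399×-0.76848 + 0.85173×0.63988×0.67387 = -0.297739 + 0.367263 = 0.069524.
Q̄ = (S₀/π) × [bracket] = (1506/π) × 0.069524 = 33.33 W/m².

Q̄ ≈ 33.3 W/m²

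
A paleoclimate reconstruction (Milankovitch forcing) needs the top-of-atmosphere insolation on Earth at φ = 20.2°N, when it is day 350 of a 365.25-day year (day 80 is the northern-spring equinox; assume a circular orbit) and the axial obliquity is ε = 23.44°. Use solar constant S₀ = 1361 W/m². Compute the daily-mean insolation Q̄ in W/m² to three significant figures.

Q̄ ≈ 285 W/m²

Solar longitude: λ_s = 360° × (350 − 80)/365.25 = 266.119°.
sin δ = sin 23.44° × sin 266.119° = -0.39688, so δ = -23.383°.
cos H₀ = −tan(+20.2°) tan(-23.383°) = 0.1591, H₀ = 1.4110 rad.
Bracket: H₀ sin φ sin δ + cos φ cos δ sin H₀ = 1.4110×0.34530×-0.39688 + 0.93849×0.91787×0.98726 = -0.193367 + 0.850437 = 0.657070.
Q̄ = (S₀/π) × [bracket] = (1361/π) × 0.657070 = 284.7 W/m².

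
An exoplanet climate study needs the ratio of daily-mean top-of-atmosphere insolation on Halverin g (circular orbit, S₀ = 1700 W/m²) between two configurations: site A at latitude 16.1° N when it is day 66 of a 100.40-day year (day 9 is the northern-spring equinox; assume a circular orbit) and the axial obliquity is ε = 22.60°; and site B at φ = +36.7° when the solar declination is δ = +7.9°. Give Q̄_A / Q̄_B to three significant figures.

— Configuration A (φ=+16.1°):
Solar longitude: λ_s = 360° × (66 − 9)/100.40 = 204.382°.
sin δ = sin 22.60° × sin 204.382° = -0.15865, so δ = -9.128°.
cos H₀ = −tan(+16.1°) tan(-9.128°) = 0.0464, H₀ = 1.5244 rad.
Bracket: H₀ sin φ sin δ + cos φ cos δ sin H₀ = 1.5244×0.27731×-0.15865 + 0.96078×0.98734×0.99892 = -0.067066 + 0.947592 = 0.880526.
Q̄ = (S₀/π) × [bracket] = (1700/π) × 0.880526 = 476.48 W/m².
— Configuration B (φ=+36.7°):
cos H₀ = −tan(+36.7°) tan(+7.900°) = -0.1034, H₀ = 1.6744 rad.
Bracket: H₀ sin φ sin δ + cos φ cos δ sin H₀ = 1.6744×0.59763×0.13744 + 0.80178×0.99051×0.99464 = 0.137532 + 0.789914 = 0.927446.
Q̄ = (S₀/π) × [bracket] = (1700/π) × 0.927446 = 501.87 W/m².
Ratio Q̄_A / Q̄_B = 476.48 / 501.87 = 0.9494.

Q̄_A / Q̄_B ≈ 0.949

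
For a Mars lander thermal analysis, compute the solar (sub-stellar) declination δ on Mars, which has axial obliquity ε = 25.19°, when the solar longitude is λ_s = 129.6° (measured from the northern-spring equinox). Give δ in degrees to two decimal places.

sin δ = sin ε · sin λ_s = sin 25.19° × sin 129.6° = 0.327947.
δ = arcsin(0.327947) = +19.14°.

δ = +19.14°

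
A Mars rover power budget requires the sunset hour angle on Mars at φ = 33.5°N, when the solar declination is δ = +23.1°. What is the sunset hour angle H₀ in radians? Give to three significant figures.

cos H₀ = −tan φ · tan δ = −tan(+33.5°) × tan(+23.100°) = -0.2823, so H₀ = 1.8570 rad = 106.40°.

H₀ = 1.86 rad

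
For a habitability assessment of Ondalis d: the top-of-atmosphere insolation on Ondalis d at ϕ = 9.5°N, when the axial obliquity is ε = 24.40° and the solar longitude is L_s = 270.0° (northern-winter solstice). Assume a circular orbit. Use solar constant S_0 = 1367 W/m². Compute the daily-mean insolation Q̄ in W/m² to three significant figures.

Q̄ ≈ 345 W/m²

Solar declination: sin δ = sin ε · sin L_s = sin 24.40° × sin 270.0° = -0.41310, so δ = -24.400°.
cos h₀ = −tan(+9.5°) tan(-24.400°) = 0.0759, h₀ = 1.4948 rad.
Bracket: h₀ sin ϕ sin δ + cos ϕ cos δ sin h₀ = 1.4948×0.16505×-0.41310 + 0.98629×0.91068×0.99711 = -0.101919 + 0.895599 = 0.793680.
Q̄ = (S_0/π) × [bracket] = (1367/π) × 0.793680 = 345.4 W/m².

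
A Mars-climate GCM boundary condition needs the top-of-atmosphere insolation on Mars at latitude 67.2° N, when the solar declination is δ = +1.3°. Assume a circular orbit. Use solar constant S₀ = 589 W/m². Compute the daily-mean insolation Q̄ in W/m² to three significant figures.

cos H₀ = −tan(+67.2°) tan(+1.300°) = -0.0540, H₀ = 1.6248 rad.
Bracket: H₀ sin φ sin δ + cos φ cos δ sin H₀ = 1.6248×0.92186×0.02269 + 0.38752×0.99974×0.99854 = 0.033986 + 0.386854 = 0.420840.
Q̄ = (S₀/π) × [bracket] = (589/π) × 0.420840 = 78.90 W/m².

Q̄ ≈ 78.9 W/m²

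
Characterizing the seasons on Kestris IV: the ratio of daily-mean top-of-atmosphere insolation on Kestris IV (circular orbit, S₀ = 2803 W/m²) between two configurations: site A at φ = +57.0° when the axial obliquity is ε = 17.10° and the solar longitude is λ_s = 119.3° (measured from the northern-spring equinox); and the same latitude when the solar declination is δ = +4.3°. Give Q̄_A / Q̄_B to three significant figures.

Q̄_A / Q̄_B ≈ 1.41

— Configuration A (φ=+57.0°):
Solar declination: sin δ = sin ε · sin λ_s = sin 17.10° × sin 119.3° = 0.25642, so δ = +14.858°.
cos H₀ = −tan(+57.0°) tan(+14.858°) = -0.4085, H₀ = 1.9916 rad.
Bracket: H₀ sin φ sin δ + cos φ cos δ sin H₀ = 1.9916×0.83867×0.25642 + 0.54464×0.96656×0.91275 = 0.428297 + 0.480496 = 0.908793.
Q̄ = (S₀/π) × [bracket] = (2803/π) × 0.908793 = 810.85 W/m².
— Configuration B (φ=+57.0°):
cos H₀ = −tan(+57.0°) tan(+4.300°) = -0.1158, H₀ = 1.6868 rad.
Bracket: H₀ sin φ sin δ + cos φ cos δ sin H₀ = 1.6868×0.83867×0.07498 + 0.54464×0.99719×0.99327 = 0.106072 + 0.539454 = 0.645526.
Q̄ = (S₀/π) × [bracket] = (2803/π) × 0.645526 = 575.95 W/m².
Ratio Q̄_A / Q̄_B = 810.85 / 575.95 = 1.408.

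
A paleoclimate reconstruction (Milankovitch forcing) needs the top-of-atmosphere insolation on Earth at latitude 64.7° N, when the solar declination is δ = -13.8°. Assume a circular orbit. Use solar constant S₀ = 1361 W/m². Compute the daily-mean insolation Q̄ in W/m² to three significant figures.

cos H₀ = −tan(+64.7°) tan(-13.800°) = 0.5196, H₀ = 1.0244 rad.
Bracket: H₀ sin φ sin δ + cos φ cos δ sin H₀ = 1.0244×0.90408×-0.23853 + 0.42736×0.97113×0.85440 = -0.220912 + 0.354595 = 0.133683.
Q̄ = (S₀/π) × [bracket] = (1361/π) × 0.133683 = 57.91 W/m².

Q̄ ≈ 57.9 W/m²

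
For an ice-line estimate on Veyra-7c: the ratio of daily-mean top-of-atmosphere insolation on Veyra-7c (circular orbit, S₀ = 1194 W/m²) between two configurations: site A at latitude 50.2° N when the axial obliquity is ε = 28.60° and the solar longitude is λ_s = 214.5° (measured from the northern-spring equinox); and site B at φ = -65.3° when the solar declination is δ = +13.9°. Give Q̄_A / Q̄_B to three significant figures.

— Configuration A (φ=+50.2°):
Solar declination: sin δ = sin ε · sin λ_s = sin 28.60° × sin 214.5° = -0.27113, so δ = -15.732°.
cos H₀ = −tan(+50.2°) tan(-15.732°) = 0.3381, H₀ = 1.2259 rad.
Bracket: H₀ sin φ sin δ + cos φ cos δ sin H₀ = 1.2259×0.76828×-0.27113 + 0.64011×0.96254×0.94111 = -0.255360 + 0.579847 = 0.324487.
Q̄ = (S₀/π) × [bracket] = (1194/π) × 0.324487 = 123.33 W/m².
— Configuration B (φ=-65.3°):
cos H₀ = −tan(-65.3°) tan(+13.900°) = 0.5380, H₀ = 1.0027 rad.
Bracket: H₀ sin φ sin δ + cos φ cos δ sin H₀ = 1.0027×-0.90851×0.24023 + 0.41787×0.97072×0.84291 = -0.218841 + 0.341914 = 0.123073.
Q̄ = (S₀/π) × [bracket] = (1194/π) × 0.123073 = 46.775 W/m².
Ratio Q̄_A / Q̄_B = 123.33 / 46.775 = 2.637.

Q̄_A / Q̄_B ≈ 2.64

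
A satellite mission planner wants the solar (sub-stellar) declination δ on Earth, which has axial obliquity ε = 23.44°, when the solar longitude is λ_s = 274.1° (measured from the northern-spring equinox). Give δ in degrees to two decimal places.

sin δ = sin ε · sin λ_s = sin 23.44° × sin 274.1° = -0.396770.
δ = arcsin(-0.396770) = -23.38°.

δ = -23.38°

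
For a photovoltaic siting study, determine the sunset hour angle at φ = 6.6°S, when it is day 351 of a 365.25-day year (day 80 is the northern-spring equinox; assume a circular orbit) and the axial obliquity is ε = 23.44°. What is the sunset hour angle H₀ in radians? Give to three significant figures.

Solar longitude: λ_s = 360° × (351 − 80)/365.25 = 267.105°.
sin δ = sin 23.44° × sin 267.105° = -0.39728, so δ = -23.408°.
cos H₀ = −tan φ · tan δ = −tan(-6.6°) × tan(-23.408°) = -0.0501, so H₀ = 1.6209 rad = 92.87°.

H₀ = 1.62 rad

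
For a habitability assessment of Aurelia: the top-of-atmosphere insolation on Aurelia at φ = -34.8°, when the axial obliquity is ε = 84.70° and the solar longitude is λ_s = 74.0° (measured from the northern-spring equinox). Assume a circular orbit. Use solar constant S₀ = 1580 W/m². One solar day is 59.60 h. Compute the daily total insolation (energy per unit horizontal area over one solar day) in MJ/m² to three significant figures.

0.00 MJ/m²

Solar declination: sin δ = sin ε · sin λ_s = sin 84.70° × sin 74.0° = 0.95715, so δ = +73.167°.
cos H₀ = −tan(-34.8°) tan(+73.167°) = 2.2972 ≥ 1 ⇒ polar night, H₀ = 0 and Q̄ = 0.
Daily total = Q̄ × 59.60 h × 3600 s/h = 0.00 MJ/m².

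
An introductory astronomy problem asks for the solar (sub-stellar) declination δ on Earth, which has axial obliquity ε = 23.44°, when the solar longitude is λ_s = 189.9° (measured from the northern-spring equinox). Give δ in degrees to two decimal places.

δ = -3.92°

sin δ = sin ε · sin λ_s = sin 23.44° × sin 189.9° = -0.068391.
δ = arcsin(-0.068391) = -3.92°.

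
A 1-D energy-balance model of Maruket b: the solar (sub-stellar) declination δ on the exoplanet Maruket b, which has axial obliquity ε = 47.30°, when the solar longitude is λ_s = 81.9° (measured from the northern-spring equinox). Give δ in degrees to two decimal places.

sin δ = sin ε · sin λ_s = sin 47.30° × sin 81.9° = 0.727583.
δ = arcsin(0.727583) = +46.68°.

δ = +46.68°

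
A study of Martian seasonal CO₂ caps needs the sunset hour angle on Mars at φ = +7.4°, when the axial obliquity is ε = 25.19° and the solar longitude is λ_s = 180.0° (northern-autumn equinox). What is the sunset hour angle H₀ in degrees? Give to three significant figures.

Solar declination: sin δ = sin ε · sin λ_s = sin 25.19° × sin 180.0° = 0.00000, so δ = +0.000°.
cos H₀ = −tan φ · tan δ = −tan(+7.4°) × tan(+0.000°) = -0.0000, so H₀ = 1.5708 rad = 90.00°.

H₀ = 90.0°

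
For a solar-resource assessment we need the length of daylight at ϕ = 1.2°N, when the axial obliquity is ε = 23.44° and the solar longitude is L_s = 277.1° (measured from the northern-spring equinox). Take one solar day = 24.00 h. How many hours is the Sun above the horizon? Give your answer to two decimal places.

11.93 h

Solar declination: sin δ = sin ε · sin L_s = sin 23.44° × sin 277.1° = -0.39474, so δ = -23.250°.
cos h₀ = −tan ϕ · tan δ = −tan(+1.2°) × tan(-23.250°) = 0.0090, so h₀ = 1.5618 rad = 89.48°.
Daylight = 2h₀/(2π) × 24.00 h = (1.5618/π) × 24.00 = 11.93 h.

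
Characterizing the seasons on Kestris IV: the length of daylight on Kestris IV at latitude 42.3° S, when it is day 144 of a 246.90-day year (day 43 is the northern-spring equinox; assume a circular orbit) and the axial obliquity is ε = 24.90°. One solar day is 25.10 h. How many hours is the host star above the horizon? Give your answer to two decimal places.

Solar longitude: L_s = 360° × (144 − 43)/246.90 = 147.266°.
sin δ = sin 24.90° × sin 147.266° = 0.22767, so δ = +13.160°.
cos h₀ = −tan ϕ · tan δ = −tan(-42.3°) × tan(+13.160°) = 0.2128, so h₀ = 1.3564 rad = 77.72°.
Daylight = 2h₀/(2π) × 25.10 h = (1.3564/π) × 25.10 = 10.84 h.

10.84 h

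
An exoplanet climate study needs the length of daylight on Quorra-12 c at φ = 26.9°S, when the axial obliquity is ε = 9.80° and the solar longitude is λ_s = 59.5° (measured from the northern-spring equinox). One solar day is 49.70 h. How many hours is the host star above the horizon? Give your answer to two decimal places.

23.66 h

Solar declination: sin δ = sin ε · sin λ_s = sin 9.80° × sin 59.5° = 0.14666, so δ = +8.433°.
cos H₀ = −tan φ · tan δ = −tan(-26.9°) × tan(+8.433°) = 0.0752, so H₀ = 1.4955 rad = 85.69°.
Daylight = 2H₀/(2π) × 49.70 h = (1.4955/π) × 49.70 = 23.66 h.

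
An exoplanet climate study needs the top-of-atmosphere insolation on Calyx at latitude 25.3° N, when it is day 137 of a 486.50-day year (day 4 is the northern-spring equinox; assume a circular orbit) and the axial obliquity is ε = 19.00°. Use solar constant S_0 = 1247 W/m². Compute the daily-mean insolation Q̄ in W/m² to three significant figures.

Q̄ ≈ 430 W/m²

Solar longitude: L_s = 360° × (137 − 4)/486.50 = 98.417°.
sin δ = sin 19.00° × sin 98.417° = 0.32206, so δ = +18.788°.
cos h₀ = −tan(+25.3°) tan(+18.788°) = -0.1608, h₀ = 1.7323 rad.
Bracket: h₀ sin ϕ sin δ + cos ϕ cos δ sin h₀ = 1.7323×0.42736×0.32206 + 0.90408×0.94672×0.98699 = 0.238426 + 0.844775 = 1.083201.
Q̄ = (S_0/π) × [bracket] = (1247/π) × 1.083201 = 430.0 W/m².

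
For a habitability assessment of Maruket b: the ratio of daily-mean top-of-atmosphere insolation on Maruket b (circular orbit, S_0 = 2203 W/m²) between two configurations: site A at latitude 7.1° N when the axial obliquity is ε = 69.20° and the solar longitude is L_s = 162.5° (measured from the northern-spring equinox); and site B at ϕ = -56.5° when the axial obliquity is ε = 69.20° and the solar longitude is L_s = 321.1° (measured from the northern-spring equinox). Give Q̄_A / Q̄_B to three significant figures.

— Configuration A (ϕ=+7.1°):
Solar declination: sin δ = sin ε · sin L_s = sin 69.20° × sin 162.5° = 0.28111, so δ = +16.326°.
cos h₀ = −tan(+7.1°) tan(+16.326°) = -0.0365, h₀ = 1.6073 rad.
Bracket: h₀ sin ϕ sin δ + cos ϕ cos δ sin h₀ = 1.6073×0.12360×0.28111 + 0.99233×0.95968×0.99933 = 0.055846 + 0.951681 = 1.007527.
Q̄ = (S_0/π) × [bracket] = (2203/π) × 1.007527 = 706.51 W/m².
— Configuration B (ϕ=-56.5°):
Solar declination: sin δ = sin ε · sin L_s = sin 69.20° × sin 321.1° = -0.58704, so δ = -35.947°.
cos h₀ = −tan(-56.5°) tan(-35.947°) = -1.0956 ≤ −1 ⇒ polar day, h₀ = π.
Bracket: h₀ sin ϕ sin δ + cos ϕ cos δ sin h₀ = 3.1416×-0.83389×-0.58704 + 0.55194×0.80956×0.00000 = 1.537897 + 0.000000 = 1.537897.
Q̄ = (S_0/π) × [bracket] = (2203/π) × 1.537897 = 1078.4 W/m².
Ratio Q̄_A / Q̄_B = 706.51 / 1078.4 = 0.6551.

Q̄_A / Q̄_B ≈ 0.655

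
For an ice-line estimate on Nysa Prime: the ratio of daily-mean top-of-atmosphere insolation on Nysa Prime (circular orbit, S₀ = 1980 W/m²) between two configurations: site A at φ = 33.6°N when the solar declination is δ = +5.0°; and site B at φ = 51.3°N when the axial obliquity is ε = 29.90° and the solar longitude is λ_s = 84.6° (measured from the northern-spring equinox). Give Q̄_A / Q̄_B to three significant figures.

— Configuration A (φ=+33.6°):
cos H₀ = −tan(+33.6°) tan(+5.000°) = -0.0581, H₀ = 1.6290 rad.
Bracket: H₀ sin φ sin δ + cos φ cos δ sin H₀ = 1.6290×0.55339×0.08716 + 0.83292×0.99619×0.99831 = 0.078572 + 0.828344 = 0.906916.
Q̄ = (S₀/π) × [bracket] = (1980/π) × 0.906916 = 571.59 W/m².
— Configuration B (φ=+51.3°):
Solar declination: sin δ = sin ε · sin λ_s = sin 29.90° × sin 84.6° = 0.49628, so δ = +29.754°.
cos H₀ = −tan(+51.3°) tan(+29.754°) = -0.7135, H₀ = 2.3653 rad.
Bracket: H₀ sin φ sin δ + cos φ cos δ sin H₀ = 2.3653×0.78043×0.49628 + 0.62524×0.86817×0.70064 = 0.916109 + 0.380318 = 1.296427.
Q̄ = (S₀/π) × [bracket] = (1980/π) × 1.296427 = 817.08 W/m².
Ratio Q̄_A / Q̄_B = 571.59 / 817.08 = 0.6996.

Q̄_A / Q̄_B ≈ 0.700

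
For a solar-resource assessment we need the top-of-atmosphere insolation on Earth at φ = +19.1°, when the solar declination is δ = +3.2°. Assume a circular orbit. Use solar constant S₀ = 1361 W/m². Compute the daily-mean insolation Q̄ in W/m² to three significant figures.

Q̄ ≈ 421 W/m²

cos H₀ = −tan(+19.1°) tan(+3.200°) = -0.0194, H₀ = 1.5902 rad.
Bracket: H₀ sin φ sin δ + cos φ cos δ sin H₀ = 1.5902×0.32722×0.05582 + 0.94495×0.99844×0.99981 = 0.029046 + 0.943297 = 0.972343.
Q̄ = (S₀/π) × [bracket] = (1361/π) × 0.972343 = 421.2 W/m².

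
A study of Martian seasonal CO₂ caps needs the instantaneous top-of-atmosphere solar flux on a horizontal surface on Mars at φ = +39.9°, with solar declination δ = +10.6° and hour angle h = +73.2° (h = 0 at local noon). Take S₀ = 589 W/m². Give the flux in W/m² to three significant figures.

cos θ_z = sin φ sin δ + cos φ cos δ cos h = 0.117996 + 0.217951 = 0.335947.
Flux = S₀ · cos θ_z = 589 × 0.335947 = 197.9 W/m².

198 W/m²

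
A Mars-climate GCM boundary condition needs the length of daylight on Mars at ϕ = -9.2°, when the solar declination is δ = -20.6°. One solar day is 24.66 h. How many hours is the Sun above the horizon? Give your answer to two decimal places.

cos h₀ = −tan ϕ · tan δ = −tan(-9.2°) × tan(-20.600°) = -0.0609, so h₀ = 1.6317 rad = 93.49°.
Daylight = 2h₀/(2π) × 24.66 h = (1.6317/π) × 24.66 = 12.81 h.

12.81 h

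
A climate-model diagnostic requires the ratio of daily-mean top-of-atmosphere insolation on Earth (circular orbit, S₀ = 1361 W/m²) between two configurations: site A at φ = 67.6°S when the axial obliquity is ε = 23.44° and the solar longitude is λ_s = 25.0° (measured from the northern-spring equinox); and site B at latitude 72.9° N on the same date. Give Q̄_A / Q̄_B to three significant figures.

Q̄_A / Q̄_B ≈ 0.279

— Configuration A (φ=-67.6°):
Solar declination: sin δ = sin ε · sin λ_s = sin 23.44° × sin 25.0° = 0.16811, so δ = +9.678°.
cos H₀ = −tan(-67.6°) tan(+9.678°) = 0.4138, H₀ = 1.1442 rad.
Bracket: H₀ sin φ sin δ + cos φ cos δ sin H₀ = 1.1442×-0.92455×0.16811 + 0.38107×0.98577×0.91039 = -0.177839 + 0.341986 = 0.164147.
Q̄ = (S₀/π) × [bracket] = (1361/π) × 0.164147 = 71.112 W/m².
— Configuration B (φ=+72.9°):
cos H₀ = −tan(+72.9°) tan(+9.678°) = -0.5543, H₀ = 2.1584 rad.
Bracket: H₀ sin φ sin δ + cos φ cos δ sin H₀ = 2.1584×0.95579×0.16811 + 0.29404×0.98577×0.83228 = 0.346807 + 0.241241 = 0.588048.
Q̄ = (S₀/π) × [bracket] = (1361/π) × 0.588048 = 254.75 W/m².
Ratio Q̄_A / Q̄_B = 71.112 / 254.75 = 0.2791.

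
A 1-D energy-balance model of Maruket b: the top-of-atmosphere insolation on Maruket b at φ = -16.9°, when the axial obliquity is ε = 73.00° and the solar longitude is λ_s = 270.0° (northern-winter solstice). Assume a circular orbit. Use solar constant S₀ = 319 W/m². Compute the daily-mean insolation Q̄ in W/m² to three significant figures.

Q̄ ≈ 88.7 W/m²

Solar declination: sin δ = sin ε · sin λ_s = sin 73.00° × sin 270.0° = -0.95630, so δ = -73.000°.
cos H₀ = −tan(-16.9°) tan(-73.000°) = -0.9938, H₀ = 3.0298 rad.
Bracket: H₀ sin φ sin δ + cos φ cos δ sin H₀ = 3.0298×-0.29070×-0.95630 + 0.95681×0.29237×0.11153 = 0.842274 + 0.031200 = 0.873474.
Q̄ = (S₀/π) × [bracket] = (319/π) × 0.873474 = 88.69 W/m².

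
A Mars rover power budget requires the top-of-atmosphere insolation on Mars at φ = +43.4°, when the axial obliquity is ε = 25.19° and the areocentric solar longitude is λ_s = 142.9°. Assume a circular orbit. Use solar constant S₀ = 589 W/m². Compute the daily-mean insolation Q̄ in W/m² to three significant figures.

Q̄ ≈ 188 W/m²

sin δ = sin 25.19° × sin 142.9° = 0.25674, so δ = +14.877°.
cos H₀ = −tan(+43.4°) tan(+14.877°) = -0.2512, H₀ = 1.8247 rad.
Bracket: H₀ sin φ sin δ + cos φ cos δ sin H₀ = 1.8247×0.68709×0.25674 + 0.72657×0.96648×0.96793 = 0.321883 + 0.679695 = 1.001578.
Q̄ = (S₀/π) × [bracket] = (589/π) × 1.001578 = 187.8 W/m².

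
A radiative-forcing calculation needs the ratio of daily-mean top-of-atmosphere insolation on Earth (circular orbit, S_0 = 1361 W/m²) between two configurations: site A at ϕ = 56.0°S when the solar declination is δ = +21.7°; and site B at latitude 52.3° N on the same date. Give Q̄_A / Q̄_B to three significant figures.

— Configuration A (ϕ=-56.0°):
cos h₀ = −tan(-56.0°) tan(+21.700°) = 0.5900, h₀ = 0.9398 rad.
Bracket: h₀ sin ϕ sin δ + cos ϕ cos δ sin h₀ = 0.9398×-0.82904×0.36975 + 0.55919×0.92913×0.80742 = -0.288084 + 0.419503 = 0.131419.
Q̄ = (S_0/π) × [bracket] = (1361/π) × 0.131419 = 56.933 W/m².
— Configuration B (ϕ=+52.3°):
cos h₀ = −tan(+52.3°) tan(+21.700°) = -0.5149, h₀ = 2.1117 rad.
Bracket: h₀ sin ϕ sin δ + cos ϕ cos δ sin h₀ = 2.1117×0.79122×0.36975 + 0.61153×0.92913×0.85726 = 0.617785 + 0.487087 = 1.104872.
Q̄ = (S_0/π) × [bracket] = (1361/π) × 1.104872 = 478.65 W/m².
Ratio Q̄_A / Q̄_B = 56.933 / 478.65 = 0.1189.

Q̄_A / Q̄_B ≈ 0.119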